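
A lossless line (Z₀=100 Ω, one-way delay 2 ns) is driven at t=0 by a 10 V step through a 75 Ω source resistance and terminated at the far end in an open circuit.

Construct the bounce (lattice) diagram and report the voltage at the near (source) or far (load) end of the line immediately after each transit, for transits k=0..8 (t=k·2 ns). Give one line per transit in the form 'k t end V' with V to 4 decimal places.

0 0 source 5.7143
1 2 load 11.4286
2 4 source 10.6122
3 6 load 9.7959
4 8 source 9.9125
5 10 load 10.0292
6 12 source 10.0125
7 14 load 9.9958
8 16 source 9.9982

Γ_L=1.000000, Γ_S=-0.142857; launch V₁=10·100/175=5.714286
k=0 src: V=5.7143
k=1 load: inc=5.714286, refl=5.714286·1.000000=5.7143; V=0.000000+5.714286+5.714286=11.4286
k=2 src: inc=5.714286, refl=5.714286·-0.142857=-0.8163; V=5.714286+5.714286+-0.816327=10.6122
k=3 load: inc=-0.816327, refl=-0.816327·1.000000=-0.8163; V=11.428571+-0.816327+-0.816327=9.7959
k=4 src: inc=-0.816327, refl=-0.816327·-0.142857=0.1166; V=10.612245+-0.816327+0.116618=9.9125
k=5 load: inc=0.116618, refl=0.116618·1.000000=0.1166; V=9.795918+0.116618+0.116618=10.0292
k=6 src: inc=0.116618, refl=0.116618·-0.142857=-0.0167; V=9.912536+0.116618+-0.016660=10.0125
k=7 load: inc=-0.016660, refl=-0.016660·1.000000=-0.0167; V=10.029155+-0.016660+-0.016660=9.9958
k=8 src: inc=-0.016660, refl=-0.016660·-0.142857=0.0024; V=10.012495+-0.016660+0.002380=9.9982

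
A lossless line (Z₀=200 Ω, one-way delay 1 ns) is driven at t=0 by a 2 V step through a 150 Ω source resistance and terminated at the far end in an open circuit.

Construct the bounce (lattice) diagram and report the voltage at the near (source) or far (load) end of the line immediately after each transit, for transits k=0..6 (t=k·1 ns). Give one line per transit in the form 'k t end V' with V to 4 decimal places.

Γ_L=1.000000, Γ_S=-0.142857; launch V₁=2·200/350=1.142857
k=0 src: V=1.1429
k=1 load: inc=1.142857, refl=1.142857·1.000000=1.1429; V=0.000000+1.142857+1.142857=2.2857
k=2 src: inc=1.142857, refl=1.142857·-0.142857=-0.1633; V=1.142857+1.142857+-0.163265=2.1224
k=3 load: inc=-0.163265, refl=-0.163265·1.000000=-0.1633; V=2.285714+-0.163265+-0.163265=1.9592
k=4 src: inc=-0.163265, refl=-0.163265·-0.142857=0.0233; V=2.122449+-0.163265+0.023324=1.9825
k=5 load: inc=0.023324, refl=0.023324·1.000000=0.0233; V=1.959184+0.023324+0.023324=2.0058
k=6 src: inc=0.023324, refl=0.023324·-0.142857=-0.0033; V=1.982507+0.023324+-0.003332=2.0025

0 0 source 1.1429
1 1 load 2.2857
2 2 source 2.1224
3 3 load 1.9592
4 4 source 1.9825
5 5 load 2.0058
6 6 source 2.0025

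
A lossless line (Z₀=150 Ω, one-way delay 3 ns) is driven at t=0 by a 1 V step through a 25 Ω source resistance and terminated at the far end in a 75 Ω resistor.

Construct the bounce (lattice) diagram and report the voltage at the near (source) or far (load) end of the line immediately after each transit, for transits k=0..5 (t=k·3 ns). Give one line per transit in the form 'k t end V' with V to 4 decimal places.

Γ_L=-0.333333, Γ_S=-0.714286; launch V₁=1·150/175=0.857143
k=0 src: V=0.8571
k=1 load: inc=0.857143, refl=0.857143·-0.333333=-0.2857; V=0.000000+0.857143+-0.285714=0.5714
k=2 src: inc=-0.285714, refl=-0.285714·-0.714286=0.2041; V=0.857143+-0.285714+0.204082=0.7755
k=3 load: inc=0.204082, refl=0.204082·-0.333333=-0.0680; V=0.571429+0.204082+-0.068027=0.7075
k=4 src: inc=-0.068027, refl=-0.068027·-0.714286=0.0486; V=0.775510+-0.068027+0.048591=0.7561
k=5 load: inc=0.048591, refl=0.048591·-0.333333=-0.0162; V=0.707483+0.048591+-0.016197=0.7399

0 0 source 0.8571
1 3 load 0.5714
2 6 source 0.7755
3 9 load 0.7075
4 12 source 0.7561
5 15 load 0.7399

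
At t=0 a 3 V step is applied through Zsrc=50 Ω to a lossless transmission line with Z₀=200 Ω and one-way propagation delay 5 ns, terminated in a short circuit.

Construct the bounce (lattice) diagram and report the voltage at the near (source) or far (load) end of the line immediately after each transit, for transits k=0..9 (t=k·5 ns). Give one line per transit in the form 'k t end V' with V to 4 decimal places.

Γ_L=-1.000000, Γ_S=-0.600000; launch V₁=3·200/250=2.400000
k=0 src: V=2.4000
k=1 load: inc=2.400000, refl=2.400000·-1.000000=-2.4000; V=0.000000+2.400000+-2.400000=0.0000
k=2 src: inc=-2.400000, refl=-2.400000·-0.600000=1.4400; V=2.400000+-2.400000+1.440000=1.4400
k=3 load: inc=1.440000, refl=1.440000·-1.000000=-1.4400; V=0.000000+1.440000+-1.440000=0.0000
k=4 src: inc=-1.440000, refl=-1.440000·-0.600000=0.8640; V=1.440000+-1.440000+0.864000=0.8640
k=5 load: inc=0.864000, refl=0.864000·-1.000000=-0.8640; V=0.000000+0.864000+-0.864000=0.0000
k=6 src: inc=-0.864000, refl=-0.864000·-0.600000=0.5184; V=0.864000+-0.864000+0.518400=0.5184
k=7 load: inc=0.518400, refl=0.518400·-1.000000=-0.5184; V=0.000000+0.518400+-0.518400=0.0000
k=8 src: inc=-0.518400, refl=-0.518400·-0.600000=0.3110; V=0.518400+-0.518400+0.311040=0.3110
k=9 load: inc=0.311040, refl=0.311040·-1.000000=-0.3110; V=0.000000+0.311040+-0.311040=0.0000

0 0 source 2.4000
1 5 load 0.0000
2 10 source 1.4400
3 15 load 0.0000
4 20 source 0.8640
5 25 load 0.0000
6 30 source 0.5184
7 35 load 0.0000
8 40 source 0.3110
9 45 load 0.0000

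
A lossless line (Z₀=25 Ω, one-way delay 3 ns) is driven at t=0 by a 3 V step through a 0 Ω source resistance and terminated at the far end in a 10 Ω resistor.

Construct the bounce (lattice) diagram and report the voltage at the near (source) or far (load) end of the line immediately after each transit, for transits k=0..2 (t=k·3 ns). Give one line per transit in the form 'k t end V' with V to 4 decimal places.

0 0 source 3.0000
1 3 load 1.7143
2 6 source 3.0000

Γ_L=-0.428571, Γ_S=-1.000000; launch V₁=3·25/25=3.000000
k=0 src: V=3.0000
k=1 load: inc=3.000000, refl=3.000000·-0.428571=-1.2857; V=0.000000+3.000000+-1.285714=1.7143
k=2 src: inc=-1.285714, refl=-1.285714·-1.000000=1.2857; V=3.000000+-1.285714+1.285714=3.0000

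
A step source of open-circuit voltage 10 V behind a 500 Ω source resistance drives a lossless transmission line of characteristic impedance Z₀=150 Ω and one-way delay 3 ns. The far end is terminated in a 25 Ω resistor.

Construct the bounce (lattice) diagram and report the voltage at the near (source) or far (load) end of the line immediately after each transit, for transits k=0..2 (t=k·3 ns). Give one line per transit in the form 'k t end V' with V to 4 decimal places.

0 0 source 2.3077
1 3 load 0.6593
2 6 source -0.2282

Γ_L=-0.714286, Γ_S=0.538462; launch V₁=10·150/650=2.307692
k=0 src: V=2.3077
k=1 load: inc=2.307692, refl=2.307692·-0.714286=-1.6484; V=0.000000+2.307692+-1.648352=0.6593
k=2 src: inc=-1.648352, refl=-1.648352·0.538462=-0.8876; V=2.307692+-1.648352+-0.887574=-0.2282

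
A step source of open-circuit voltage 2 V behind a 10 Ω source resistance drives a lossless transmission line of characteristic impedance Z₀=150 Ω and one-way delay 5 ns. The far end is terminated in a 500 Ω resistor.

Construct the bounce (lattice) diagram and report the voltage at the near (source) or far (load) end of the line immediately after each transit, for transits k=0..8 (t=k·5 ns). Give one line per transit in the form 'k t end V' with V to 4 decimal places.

0 0 source 1.8750
1 5 load 2.8846
2 10 source 2.0012
3 15 load 1.5255
4 20 source 1.9417
5 25 load 2.1659
6 30 source 1.9698
7 35 load 1.8642
8 40 source 1.9566

Γ_L=0.538462, Γ_S=-0.875000; launch V₁=2·150/160=1.875000
k=0 src: V=1.8750
k=1 load: inc=1.875000, refl=1.875000·0.538462=1.0096; V=0.000000+1.875000+1.009615=2.8846
k=2 src: inc=1.009615, refl=1.009615·-0.875000=-0.8834; V=1.875000+1.009615+-0.883413=2.0012
k=3 load: inc=-0.883413, refl=-0.883413·0.538462=-0.4757; V=2.884615+-0.883413+-0.475684=1.5255
k=4 src: inc=-0.475684, refl=-0.475684·-0.875000=0.4162; V=2.001202+-0.475684+0.416224=1.9417
k=5 load: inc=0.416224, refl=0.416224·0.538462=0.2241; V=1.525518+0.416224+0.224120=2.1659
k=6 src: inc=0.224120, refl=0.224120·-0.875000=-0.1961; V=1.941741+0.224120+-0.196105=1.9698
k=7 load: inc=-0.196105, refl=-0.196105·0.538462=-0.1056; V=2.165862+-0.196105+-0.105595=1.8642
k=8 src: inc=-0.105595, refl=-0.105595·-0.875000=0.0924; V=1.969756+-0.105595+0.092396=1.9566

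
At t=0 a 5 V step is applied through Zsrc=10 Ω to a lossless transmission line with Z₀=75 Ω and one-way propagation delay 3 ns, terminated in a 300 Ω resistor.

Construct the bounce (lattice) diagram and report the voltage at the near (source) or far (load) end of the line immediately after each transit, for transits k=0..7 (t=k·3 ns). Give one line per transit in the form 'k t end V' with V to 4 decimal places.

0 0 source 4.4118
1 3 load 7.0588
2 6 source 5.0346
3 9 load 3.8201
4 12 source 4.7488
5 15 load 5.3061
6 18 source 4.8799
7 21 load 4.6243

Γ_L=0.600000, Γ_S=-0.764706; launch V₁=5·75/85=4.411765
k=0 src: V=4.4118
k=1 load: inc=4.411765, refl=4.411765·0.600000=2.6471; V=0.000000+4.411765+2.647059=7.0588
k=2 src: inc=2.647059, refl=2.647059·-0.764706=-2.0242; V=4.411765+2.647059+-2.024221=5.0346
k=3 load: inc=-2.024221, refl=-2.024221·0.600000=-1.2145; V=7.058824+-2.024221+-1.214533=3.8201
k=4 src: inc=-1.214533, refl=-1.214533·-0.764706=0.9288; V=5.034602+-1.214533+0.928760=4.7488
k=5 load: inc=0.928760, refl=0.928760·0.600000=0.5573; V=3.820069+0.928760+0.557256=5.3061
k=6 src: inc=0.557256, refl=0.557256·-0.764706=-0.4261; V=4.748830+0.557256+-0.426137=4.8799
k=7 load: inc=-0.426137, refl=-0.426137·0.600000=-0.2557; V=5.306086+-0.426137+-0.255682=4.6243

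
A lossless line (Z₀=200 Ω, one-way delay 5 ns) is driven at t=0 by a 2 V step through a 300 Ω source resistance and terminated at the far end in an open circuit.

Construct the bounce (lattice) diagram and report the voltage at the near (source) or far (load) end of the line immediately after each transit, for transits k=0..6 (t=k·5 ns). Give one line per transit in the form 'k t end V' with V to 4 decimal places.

Γ_L=1.000000, Γ_S=0.200000; launch V₁=2·200/500=0.800000
k=0 src: V=0.8000
k=1 load: inc=0.800000, refl=0.800000·1.000000=0.8000; V=0.000000+0.800000+0.800000=1.6000
k=2 src: inc=0.800000, refl=0.800000·0.200000=0.1600; V=0.800000+0.800000+0.160000=1.7600
k=3 load: inc=0.160000, refl=0.160000·1.000000=0.1600; V=1.600000+0.160000+0.160000=1.9200
k=4 src: inc=0.160000, refl=0.160000·0.200000=0.0320; V=1.760000+0.160000+0.032000=1.9520
k=5 load: inc=0.032000, refl=0.032000·1.000000=0.0320; V=1.920000+0.032000+0.032000=1.9840
k=6 src: inc=0.032000, refl=0.032000·0.200000=0.0064; V=1.952000+0.032000+0.006400=1.9904

0 0 source 0.8000
1 5 load 1.6000
2 10 source 1.7600
3 15 load 1.9200
4 20 source 1.9520
5 25 load 1.9840
6 30 source 1.9904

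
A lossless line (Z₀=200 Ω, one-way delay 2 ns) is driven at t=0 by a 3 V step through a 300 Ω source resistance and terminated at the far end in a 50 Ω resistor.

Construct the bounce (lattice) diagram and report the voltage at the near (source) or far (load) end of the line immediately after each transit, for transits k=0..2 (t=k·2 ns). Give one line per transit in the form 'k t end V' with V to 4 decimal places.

0 0 source 1.2000
1 2 load 0.4800
2 4 source 0.3360

Γ_L=-0.600000, Γ_S=0.200000; launch V₁=3·200/500=1.200000
k=0 src: V=1.2000
k=1 load: inc=1.200000, refl=1.200000·-0.600000=-0.7200; V=0.000000+1.200000+-0.720000=0.4800
k=2 src: inc=-0.720000, refl=-0.720000·0.200000=-0.1440; V=1.200000+-0.720000+-0.144000=0.3360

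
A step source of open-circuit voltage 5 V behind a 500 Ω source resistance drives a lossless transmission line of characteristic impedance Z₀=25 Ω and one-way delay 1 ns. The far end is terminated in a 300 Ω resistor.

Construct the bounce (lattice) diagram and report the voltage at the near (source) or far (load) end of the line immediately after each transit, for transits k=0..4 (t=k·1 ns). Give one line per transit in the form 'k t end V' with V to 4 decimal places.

Γ_L=0.846154, Γ_S=0.904762; launch V₁=5·25/525=0.238095
k=0 src: V=0.2381
k=1 load: inc=0.238095, refl=0.238095·0.846154=0.2015; V=0.000000+0.238095+0.201465=0.4396
k=2 src: inc=0.201465, refl=0.201465·0.904762=0.1823; V=0.238095+0.201465+0.182278=0.6218
k=3 load: inc=0.182278, refl=0.182278·0.846154=0.1542; V=0.439560+0.182278+0.154235=0.7761
k=4 src: inc=0.154235, refl=0.154235·0.904762=0.1395; V=0.621838+0.154235+0.139546=0.9156

0 0 source 0.2381
1 1 load 0.4396
2 2 source 0.6218
3 3 load 0.7761
4 4 source 0.9156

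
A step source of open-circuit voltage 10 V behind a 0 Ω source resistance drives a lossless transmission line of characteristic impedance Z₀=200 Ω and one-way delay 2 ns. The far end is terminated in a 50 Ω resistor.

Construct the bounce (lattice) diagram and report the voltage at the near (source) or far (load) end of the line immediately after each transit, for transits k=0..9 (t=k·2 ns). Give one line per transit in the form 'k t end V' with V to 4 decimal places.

0 0 source 10.0000
1 2 load 4.0000
2 4 source 10.0000
3 6 load 6.4000
4 8 source 10.0000
5 10 load 7.8400
6 12 source 10.0000
7 14 load 8.7040
8 16 source 10.0000
9 18 load 9.2224

Γ_L=-0.600000, Γ_S=-1.000000; launch V₁=10·200/200=10.000000
k=0 src: V=10.0000
k=1 load: inc=10.000000, refl=10.000000·-0.600000=-6.0000; V=0.000000+10.000000+-6.000000=4.0000
k=2 src: inc=-6.000000, refl=-6.000000·-1.000000=6.0000; V=10.000000+-6.000000+6.000000=10.0000
k=3 load: inc=6.000000, refl=6.000000·-0.600000=-3.6000; V=4.000000+6.000000+-3.600000=6.4000
k=4 src: inc=-3.600000, refl=-3.600000·-1.000000=3.6000; V=10.000000+-3.600000+3.600000=10.0000
k=5 load: inc=3.600000, refl=3.600000·-0.600000=-2.1600; V=6.400000+3.600000+-2.160000=7.8400
k=6 src: inc=-2.160000, refl=-2.160000·-1.000000=2.1600; V=10.000000+-2.160000+2.160000=10.0000
k=7 load: inc=2.160000, refl=2.160000·-0.600000=-1.2960; V=7.840000+2.160000+-1.296000=8.7040
k=8 src: inc=-1.296000, refl=-1.296000·-1.000000=1.2960; V=10.000000+-1.296000+1.296000=10.0000
k=9 load: inc=1.296000, refl=1.296000·-0.600000=-0.7776; V=8.704000+1.296000+-0.777600=9.2224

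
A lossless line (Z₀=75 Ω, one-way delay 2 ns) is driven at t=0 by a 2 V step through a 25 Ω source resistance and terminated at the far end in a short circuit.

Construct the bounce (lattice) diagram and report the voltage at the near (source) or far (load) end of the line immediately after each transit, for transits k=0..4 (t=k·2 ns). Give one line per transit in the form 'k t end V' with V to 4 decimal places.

Γ_L=-1.000000, Γ_S=-0.500000; launch V₁=2·75/100=1.500000
k=0 src: V=1.5000
k=1 load: inc=1.500000, refl=1.500000·-1.000000=-1.5000; V=0.000000+1.500000+-1.500000=0.0000
k=2 src: inc=-1.500000, refl=-1.500000·-0.500000=0.7500; V=1.500000+-1.500000+0.750000=0.7500
k=3 load: inc=0.750000, refl=0.750000·-1.000000=-0.7500; V=0.000000+0.750000+-0.750000=0.0000
k=4 src: inc=-0.750000, refl=-0.750000·-0.500000=0.3750; V=0.750000+-0.750000+0.375000=0.3750

0 0 source 1.5000
1 2 load 0.0000
2 4 source 0.7500
3 6 load 0.0000
4 8 source 0.3750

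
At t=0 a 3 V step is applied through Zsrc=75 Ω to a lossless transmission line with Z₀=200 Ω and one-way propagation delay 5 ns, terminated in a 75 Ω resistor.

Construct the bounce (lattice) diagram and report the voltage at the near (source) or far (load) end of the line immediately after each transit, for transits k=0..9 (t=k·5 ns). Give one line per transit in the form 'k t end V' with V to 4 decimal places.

0 0 source 2.1818
1 5 load 1.1901
2 10 source 1.6409
3 15 load 1.4360
4 20 source 1.5291
5 25 load 1.4868
6 30 source 1.5060
7 35 load 1.4973
8 40 source 1.5012
9 45 load 1.4994

Γ_L=-0.454545, Γ_S=-0.454545; launch V₁=3·200/275=2.181818
k=0 src: V=2.1818
k=1 load: inc=2.181818, refl=2.181818·-0.454545=-0.9917; V=0.000000+2.181818+-0.991736=1.1901
k=2 src: inc=-0.991736, refl=-0.991736·-0.454545=0.4508; V=2.181818+-0.991736+0.450789=1.6409
k=3 load: inc=0.450789, refl=0.450789·-0.454545=-0.2049; V=1.190083+0.450789+-0.204904=1.4360
k=4 src: inc=-0.204904, refl=-0.204904·-0.454545=0.0931; V=1.640872+-0.204904+0.093138=1.5291
k=5 load: inc=0.093138, refl=0.093138·-0.454545=-0.0423; V=1.435967+0.093138+-0.042336=1.4868
k=6 src: inc=-0.042336, refl=-0.042336·-0.454545=0.0192; V=1.529106+-0.042336+0.019243=1.5060
k=7 load: inc=0.019243, refl=0.019243·-0.454545=-0.0087; V=1.486770+0.019243+-0.008747=1.4973
k=8 src: inc=-0.008747, refl=-0.008747·-0.454545=0.0040; V=1.506014+-0.008747+0.003976=1.5012
k=9 load: inc=0.003976, refl=0.003976·-0.454545=-0.0018; V=1.497267+0.003976+-0.001807=1.4994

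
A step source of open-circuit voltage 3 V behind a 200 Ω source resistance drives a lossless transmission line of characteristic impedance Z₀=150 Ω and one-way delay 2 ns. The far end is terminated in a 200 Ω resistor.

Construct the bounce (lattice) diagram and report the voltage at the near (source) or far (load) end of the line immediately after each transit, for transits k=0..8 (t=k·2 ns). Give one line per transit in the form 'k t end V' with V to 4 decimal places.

0 0 source 1.2857
1 2 load 1.4694
2 4 source 1.4956
3 6 load 1.4994
4 8 source 1.4999
5 10 load 1.5000
6 12 source 1.5000
7 14 load 1.5000
8 16 source 1.5000

Γ_L=0.142857, Γ_S=0.142857; launch V₁=3·150/350=1.285714
k=0 src: V=1.2857
k=1 load: inc=1.285714, refl=1.285714·0.142857=0.1837; V=0.000000+1.285714+0.183673=1.4694
k=2 src: inc=0.183673, refl=0.183673·0.142857=0.0262; V=1.285714+0.183673+0.026239=1.4956
k=3 load: inc=0.026239, refl=0.026239·0.142857=0.0037; V=1.469388+0.026239+0.003748=1.4994
k=4 src: inc=0.003748, refl=0.003748·0.142857=0.0005; V=1.495627+0.003748+0.000535=1.4999
k=5 load: inc=0.000535, refl=0.000535·0.142857=0.0001; V=1.499375+0.000535+0.000076=1.5000
k=6 src: inc=0.000076, refl=0.000076·0.142857=0.0000; V=1.499911+0.000076+0.000011=1.5000
k=7 load: inc=0.000011, refl=0.000011·0.142857=0.0000; V=1.499987+0.000011+0.000002=1.5000
k=8 src: inc=0.000002, refl=0.000002·0.142857=0.0000; V=1.499998+0.000002+0.000000=1.5000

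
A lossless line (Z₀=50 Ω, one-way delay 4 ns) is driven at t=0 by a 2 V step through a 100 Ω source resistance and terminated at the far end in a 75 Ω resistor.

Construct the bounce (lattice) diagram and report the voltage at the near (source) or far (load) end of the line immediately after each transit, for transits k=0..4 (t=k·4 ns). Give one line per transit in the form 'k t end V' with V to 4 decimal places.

0 0 source 0.6667
1 4 load 0.8000
2 8 source 0.8444
3 12 load 0.8533
4 16 source 0.8563

Γ_L=0.200000, Γ_S=0.333333; launch V₁=2·50/150=0.666667
k=0 src: V=0.6667
k=1 load: inc=0.666667, refl=0.666667·0.200000=0.1333; V=0.000000+0.666667+0.133333=0.8000
k=2 src: inc=0.133333, refl=0.133333·0.333333=0.0444; V=0.666667+0.133333+0.044444=0.8444
k=3 load: inc=0.044444, refl=0.044444·0.200000=0.0089; V=0.800000+0.044444+0.008889=0.8533
k=4 src: inc=0.008889, refl=0.008889·0.333333=0.0030; V=0.844444+0.008889+0.002963=0.8563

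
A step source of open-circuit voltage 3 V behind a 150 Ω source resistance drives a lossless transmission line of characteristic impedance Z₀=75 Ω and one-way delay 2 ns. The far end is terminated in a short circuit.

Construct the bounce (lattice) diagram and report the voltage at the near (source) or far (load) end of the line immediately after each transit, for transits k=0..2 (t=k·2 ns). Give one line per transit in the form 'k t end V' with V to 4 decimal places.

0 0 source 1.0000
1 2 load 0.0000
2 4 source -0.3333

Γ_L=-1.000000, Γ_S=0.333333; launch V₁=3·75/225=1.000000
k=0 src: V=1.0000
k=1 load: inc=1.000000, refl=1.000000·-1.000000=-1.0000; V=0.000000+1.000000+-1.000000=0.0000
k=2 src: inc=-1.000000, refl=-1.000000·0.333333=-0.3333; V=1.000000+-1.000000+-0.333333=-0.3333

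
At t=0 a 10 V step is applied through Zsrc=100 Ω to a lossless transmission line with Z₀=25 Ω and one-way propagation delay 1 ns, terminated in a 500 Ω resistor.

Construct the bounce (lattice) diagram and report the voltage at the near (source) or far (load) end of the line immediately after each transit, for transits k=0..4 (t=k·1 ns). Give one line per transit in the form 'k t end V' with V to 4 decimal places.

0 0 source 2.0000
1 1 load 3.8095
2 2 source 4.8952
3 3 load 5.8776
4 4 source 6.4669

Γ_L=0.904762, Γ_S=0.600000; launch V₁=10·25/125=2.000000
k=0 src: V=2.0000
k=1 load: inc=2.000000, refl=2.000000·0.904762=1.8095; V=0.000000+2.000000+1.809524=3.8095
k=2 src: inc=1.809524, refl=1.809524·0.600000=1.0857; V=2.000000+1.809524+1.085714=4.8952
k=3 load: inc=1.085714, refl=1.085714·0.904762=0.9823; V=3.809524+1.085714+0.982313=5.8776
k=4 src: inc=0.982313, refl=0.982313·0.600000=0.5894; V=4.895238+0.982313+0.589388=6.4669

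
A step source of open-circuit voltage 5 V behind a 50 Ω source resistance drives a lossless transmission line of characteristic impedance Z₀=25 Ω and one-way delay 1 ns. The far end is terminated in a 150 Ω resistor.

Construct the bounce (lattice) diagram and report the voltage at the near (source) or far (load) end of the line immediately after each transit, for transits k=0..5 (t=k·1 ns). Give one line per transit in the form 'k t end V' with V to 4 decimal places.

Γ_L=0.714286, Γ_S=0.333333; launch V₁=5·25/75=1.666667
k=0 src: V=1.6667
k=1 load: inc=1.666667, refl=1.666667·0.714286=1.1905; V=0.000000+1.666667+1.190476=2.8571
k=2 src: inc=1.190476, refl=1.190476·0.333333=0.3968; V=1.666667+1.190476+0.396825=3.2540
k=3 load: inc=0.396825, refl=0.396825·0.714286=0.2834; V=2.857143+0.396825+0.283447=3.5374
k=4 src: inc=0.283447, refl=0.283447·0.333333=0.0945; V=3.253968+0.283447+0.094482=3.6319
k=5 load: inc=0.094482, refl=0.094482·0.714286=0.0675; V=3.537415+0.094482+0.067487=3.6994

0 0 source 1.6667
1 1 load 2.8571
2 2 source 3.2540
3 3 load 3.5374
4 4 source 3.6319
5 5 load 3.6994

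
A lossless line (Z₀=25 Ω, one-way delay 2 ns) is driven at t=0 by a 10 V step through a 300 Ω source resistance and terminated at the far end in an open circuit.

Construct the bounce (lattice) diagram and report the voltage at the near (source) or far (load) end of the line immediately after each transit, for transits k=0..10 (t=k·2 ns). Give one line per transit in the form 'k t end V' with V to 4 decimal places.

Γ_L=1.000000, Γ_S=0.846154; launch V₁=10·25/325=0.769231
k=0 src: V=0.7692
k=1 load: inc=0.769231, refl=0.769231·1.000000=0.7692; V=0.000000+0.769231+0.769231=1.5385
k=2 src: inc=0.769231, refl=0.769231·0.846154=0.6509; V=0.769231+0.769231+0.650888=2.1893
k=3 load: inc=0.650888, refl=0.650888·1.000000=0.6509; V=1.538462+0.650888+0.650888=2.8402
k=4 src: inc=0.650888, refl=0.650888·0.846154=0.5508; V=2.189349+0.650888+0.550751=3.3910
k=5 load: inc=0.550751, refl=0.550751·1.000000=0.5508; V=2.840237+0.550751+0.550751=3.9417
k=6 src: inc=0.550751, refl=0.550751·0.846154=0.4660; V=3.390988+0.550751+0.466020=4.4078
k=7 load: inc=0.466020, refl=0.466020·1.000000=0.4660; V=3.941739+0.466020+0.466020=4.8738
k=8 src: inc=0.466020, refl=0.466020·0.846154=0.3943; V=4.407759+0.466020+0.394325=5.2681
k=9 load: inc=0.394325, refl=0.394325·1.000000=0.3943; V=4.873779+0.394325+0.394325=5.6624
k=10 src: inc=0.394325, refl=0.394325·0.846154=0.3337; V=5.268104+0.394325+0.333659=5.9961

0 0 source 0.7692
1 2 load 1.5385
2 4 source 2.1893
3 6 load 2.8402
4 8 source 3.3910
5 10 load 3.9417
6 12 source 4.4078
7 14 load 4.8738
8 16 source 5.2681
9 18 load 5.6624
10 20 source 5.9961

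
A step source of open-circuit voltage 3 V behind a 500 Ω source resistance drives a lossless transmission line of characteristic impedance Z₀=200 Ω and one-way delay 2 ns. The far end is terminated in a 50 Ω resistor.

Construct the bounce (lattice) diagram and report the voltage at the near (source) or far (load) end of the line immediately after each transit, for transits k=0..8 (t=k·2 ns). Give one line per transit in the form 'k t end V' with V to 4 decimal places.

Γ_L=-0.600000, Γ_S=0.428571; launch V₁=3·200/700=0.857143
k=0 src: V=0.8571
k=1 load: inc=0.857143, refl=0.857143·-0.600000=-0.5143; V=0.000000+0.857143+-0.514286=0.3429
k=2 src: inc=-0.514286, refl=-0.514286·0.428571=-0.2204; V=0.857143+-0.514286+-0.220408=0.1224
k=3 load: inc=-0.220408, refl=-0.220408·-0.600000=0.1322; V=0.342857+-0.220408+0.132245=0.2547
k=4 src: inc=0.132245, refl=0.132245·0.428571=0.0567; V=0.122449+0.132245+0.056676=0.3114
k=5 load: inc=0.056676, refl=0.056676·-0.600000=-0.0340; V=0.254694+0.056676+-0.034006=0.2774
k=6 src: inc=-0.034006, refl=-0.034006·0.428571=-0.0146; V=0.311370+-0.034006+-0.014574=0.2628
k=7 load: inc=-0.014574, refl=-0.014574·-0.600000=0.0087; V=0.277364+-0.014574+0.008744=0.2715
k=8 src: inc=0.008744, refl=0.008744·0.428571=0.0037; V=0.262791+0.008744+0.003748=0.2753

0 0 source 0.8571
1 2 load 0.3429
2 4 source 0.1224
3 6 load 0.2547
4 8 source 0.3114
5 10 load 0.2774
6 12 source 0.2628
7 14 load 0.2715
8 16 source 0.2753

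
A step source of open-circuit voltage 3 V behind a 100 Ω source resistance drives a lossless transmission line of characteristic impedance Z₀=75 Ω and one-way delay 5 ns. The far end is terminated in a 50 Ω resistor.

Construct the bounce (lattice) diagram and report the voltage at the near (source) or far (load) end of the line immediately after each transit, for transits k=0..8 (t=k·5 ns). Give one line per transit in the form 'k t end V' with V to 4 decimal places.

0 0 source 1.2857
1 5 load 1.0286
2 10 source 0.9918
3 15 load 0.9992
4 20 source 1.0002
5 25 load 1.0000
6 30 source 1.0000
7 35 load 1.0000
8 40 source 1.0000

Γ_L=-0.200000, Γ_S=0.142857; launch V₁=3·75/175=1.285714
k=0 src: V=1.2857
k=1 load: inc=1.285714, refl=1.285714·-0.200000=-0.2571; V=0.000000+1.285714+-0.257143=1.0286
k=2 src: inc=-0.257143, refl=-0.257143·0.142857=-0.0367; V=1.285714+-0.257143+-0.036735=0.9918
k=3 load: inc=-0.036735, refl=-0.036735·-0.200000=0.0073; V=1.028571+-0.036735+0.007347=0.9992
k=4 src: inc=0.007347, refl=0.007347·0.142857=0.0010; V=0.991837+0.007347+0.001050=1.0002
k=5 load: inc=0.001050, refl=0.001050·-0.200000=-0.0002; V=0.999184+0.001050+-0.000210=1.0000
k=6 src: inc=-0.000210, refl=-0.000210·0.142857=-0.0000; V=1.000233+-0.000210+-0.000030=1.0000
k=7 load: inc=-0.000030, refl=-0.000030·-0.200000=0.0000; V=1.000023+-0.000030+0.000006=1.0000
k=8 src: inc=0.000006, refl=0.000006·0.142857=0.0000; V=0.999993+0.000006+0.000001=1.0000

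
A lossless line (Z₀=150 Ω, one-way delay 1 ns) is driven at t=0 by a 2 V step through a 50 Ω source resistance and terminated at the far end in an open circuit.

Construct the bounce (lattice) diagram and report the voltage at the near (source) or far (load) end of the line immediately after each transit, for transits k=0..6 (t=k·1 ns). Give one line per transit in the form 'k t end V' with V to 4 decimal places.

Γ_L=1.000000, Γ_S=-0.500000; launch V₁=2·150/200=1.500000
k=0 src: V=1.5000
k=1 load: inc=1.500000, refl=1.500000·1.000000=1.5000; V=0.000000+1.500000+1.500000=3.0000
k=2 src: inc=1.500000, refl=1.500000·-0.500000=-0.7500; V=1.500000+1.500000+-0.750000=2.2500
k=3 load: inc=-0.750000, refl=-0.750000·1.000000=-0.7500; V=3.000000+-0.750000+-0.750000=1.5000
k=4 src: inc=-0.750000, refl=-0.750000·-0.500000=0.3750; V=2.250000+-0.750000+0.375000=1.8750
k=5 load: inc=0.375000, refl=0.375000·1.000000=0.3750; V=1.500000+0.375000+0.375000=2.2500
k=6 src: inc=0.375000, refl=0.375000·-0.500000=-0.1875; V=1.875000+0.375000+-0.187500=2.0625

0 0 source 1.5000
1 1 load 3.0000
2 2 source 2.2500
3 3 load 1.5000
4 4 source 1.8750
5 5 load 2.2500
6 6 source 2.0625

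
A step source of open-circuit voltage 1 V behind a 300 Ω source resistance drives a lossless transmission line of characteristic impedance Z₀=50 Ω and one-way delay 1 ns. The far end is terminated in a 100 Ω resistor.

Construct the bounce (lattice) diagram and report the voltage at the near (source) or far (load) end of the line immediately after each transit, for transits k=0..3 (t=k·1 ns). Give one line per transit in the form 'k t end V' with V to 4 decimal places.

Γ_L=0.333333, Γ_S=0.714286; launch V₁=1·50/350=0.142857
k=0 src: V=0.1429
k=1 load: inc=0.142857, refl=0.142857·0.333333=0.0476; V=0.000000+0.142857+0.047619=0.1905
k=2 src: inc=0.047619, refl=0.047619·0.714286=0.0340; V=0.142857+0.047619+0.034014=0.2245
k=3 load: inc=0.034014, refl=0.034014·0.333333=0.0113; V=0.190476+0.034014+0.011338=0.2358

0 0 source 0.1429
1 1 load 0.1905
2 2 source 0.2245
3 3 load 0.2358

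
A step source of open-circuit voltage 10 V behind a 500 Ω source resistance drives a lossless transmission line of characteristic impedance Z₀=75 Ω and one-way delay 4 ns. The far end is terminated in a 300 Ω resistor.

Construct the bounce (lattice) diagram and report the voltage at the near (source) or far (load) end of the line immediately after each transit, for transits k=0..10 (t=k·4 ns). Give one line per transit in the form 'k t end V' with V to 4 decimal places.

0 0 source 1.3043
1 4 load 2.0870
2 8 source 2.6654
3 12 load 3.0125
4 16 source 3.2690
5 20 load 3.4229
6 24 source 3.5367
7 28 load 3.6049
8 32 source 3.6554
9 36 load 3.6857
10 40 source 3.7080

Γ_L=0.600000, Γ_S=0.739130; launch V₁=10·75/575=1.304348
k=0 src: V=1.3043
k=1 load: inc=1.304348, refl=1.304348·0.600000=0.7826; V=0.000000+1.304348+0.782609=2.0870
k=2 src: inc=0.782609, refl=0.782609·0.739130=0.5784; V=1.304348+0.782609+0.578450=2.6654
k=3 load: inc=0.578450, refl=0.578450·0.600000=0.3471; V=2.086957+0.578450+0.347070=3.0125
k=4 src: inc=0.347070, refl=0.347070·0.739130=0.2565; V=2.665406+0.347070+0.256530=3.2690
k=5 load: inc=0.256530, refl=0.256530·0.600000=0.1539; V=3.012476+0.256530+0.153918=3.4229
k=6 src: inc=0.153918, refl=0.153918·0.739130=0.1138; V=3.269006+0.153918+0.113765=3.5367
k=7 load: inc=0.113765, refl=0.113765·0.600000=0.0683; V=3.422924+0.113765+0.068259=3.6049
k=8 src: inc=0.068259, refl=0.068259·0.739130=0.0505; V=3.536690+0.068259+0.050453=3.6554
k=9 load: inc=0.050453, refl=0.050453·0.600000=0.0303; V=3.604949+0.050453+0.030272=3.6857
k=10 src: inc=0.030272, refl=0.030272·0.739130=0.0224; V=3.655402+0.030272+0.022375=3.7080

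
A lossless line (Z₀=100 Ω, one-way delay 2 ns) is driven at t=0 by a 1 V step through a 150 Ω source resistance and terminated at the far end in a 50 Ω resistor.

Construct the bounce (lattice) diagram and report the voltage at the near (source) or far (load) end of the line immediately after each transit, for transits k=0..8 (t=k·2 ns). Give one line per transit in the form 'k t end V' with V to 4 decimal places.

Γ_L=-0.333333, Γ_S=0.200000; launch V₁=1·100/250=0.400000
k=0 src: V=0.4000
k=1 load: inc=0.400000, refl=0.400000·-0.333333=-0.1333; V=0.000000+0.400000+-0.133333=0.2667
k=2 src: inc=-0.133333, refl=-0.133333·0.200000=-0.0267; V=0.400000+-0.133333+-0.026667=0.2400
k=3 load: inc=-0.026667, refl=-0.026667·-0.333333=0.0089; V=0.266667+-0.026667+0.008889=0.2489
k=4 src: inc=0.008889, refl=0.008889·0.200000=0.0018; V=0.240000+0.008889+0.001778=0.2507
k=5 load: inc=0.001778, refl=0.001778·-0.333333=-0.0006; V=0.248889+0.001778+-0.000593=0.2501
k=6 src: inc=-0.000593, refl=-0.000593·0.200000=-0.0001; V=0.250667+-0.000593+-0.000119=0.2500
k=7 load: inc=-0.000119, refl=-0.000119·-0.333333=0.0000; V=0.250074+-0.000119+0.000040=0.2500
k=8 src: inc=0.000040, refl=0.000040·0.200000=0.0000; V=0.249956+0.000040+0.000008=0.2500

0 0 source 0.4000
1 2 load 0.2667
2 4 source 0.2400
3 6 load 0.2489
4 8 source 0.2507
5 10 load 0.2501
6 12 source 0.2500
7 14 load 0.2500
8 16 source 0.2500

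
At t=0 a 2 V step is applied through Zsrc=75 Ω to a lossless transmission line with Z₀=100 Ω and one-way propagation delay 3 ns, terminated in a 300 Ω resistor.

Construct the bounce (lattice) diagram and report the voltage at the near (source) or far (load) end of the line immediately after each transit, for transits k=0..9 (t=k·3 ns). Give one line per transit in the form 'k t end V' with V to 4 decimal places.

Γ_L=0.500000, Γ_S=-0.142857; launch V₁=2·100/175=1.142857
k=0 src: V=1.1429
k=1 load: inc=1.142857, refl=1.142857·0.500000=0.5714; V=0.000000+1.142857+0.571429=1.7143
k=2 src: inc=0.571429, refl=0.571429·-0.142857=-0.0816; V=1.142857+0.571429+-0.081633=1.6327
k=3 load: inc=-0.081633, refl=-0.081633·0.500000=-0.0408; V=1.714286+-0.081633+-0.040816=1.5918
k=4 src: inc=-0.040816, refl=-0.040816·-0.142857=0.0058; V=1.632653+-0.040816+0.005831=1.5977
k=5 load: inc=0.005831, refl=0.005831·0.500000=0.0029; V=1.591837+0.005831+0.002915=1.6006
k=6 src: inc=0.002915, refl=0.002915·-0.142857=-0.0004; V=1.597668+0.002915+-0.000416=1.6002
k=7 load: inc=-0.000416, refl=-0.000416·0.500000=-0.0002; V=1.600583+-0.000416+-0.000208=1.6000
k=8 src: inc=-0.000208, refl=-0.000208·-0.142857=0.0000; V=1.600167+-0.000208+0.000030=1.6000
k=9 load: inc=0.000030, refl=0.000030·0.500000=0.0000; V=1.599958+0.000030+0.000015=1.6000

0 0 source 1.1429
1 3 load 1.7143
2 6 source 1.6327
3 9 load 1.5918
4 12 source 1.5977
5 15 load 1.6006
6 18 source 1.6002
7 21 load 1.6000
8 24 source 1.6000
9 27 load 1.6000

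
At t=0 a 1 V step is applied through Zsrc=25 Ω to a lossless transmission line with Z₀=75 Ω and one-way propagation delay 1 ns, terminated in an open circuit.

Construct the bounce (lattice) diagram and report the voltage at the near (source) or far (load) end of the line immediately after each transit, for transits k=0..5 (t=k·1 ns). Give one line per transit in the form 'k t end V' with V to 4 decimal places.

0 0 source 0.7500
1 1 load 1.5000
2 2 source 1.1250
3 3 load 0.7500
4 4 source 0.9375
5 5 load 1.1250

Γ_L=1.000000, Γ_S=-0.500000; launch V₁=1·75/100=0.750000
k=0 src: V=0.7500
k=1 load: inc=0.750000, refl=0.750000·1.000000=0.7500; V=0.000000+0.750000+0.750000=1.5000
k=2 src: inc=0.750000, refl=0.750000·-0.500000=-0.3750; V=0.750000+0.750000+-0.375000=1.1250
k=3 load: inc=-0.375000, refl=-0.375000·1.000000=-0.3750; V=1.500000+-0.375000+-0.375000=0.7500
k=4 src: inc=-0.375000, refl=-0.375000·-0.500000=0.1875; V=1.125000+-0.375000+0.187500=0.9375
k=5 load: inc=0.187500, refl=0.187500·1.000000=0.1875; V=0.750000+0.187500+0.187500=1.1250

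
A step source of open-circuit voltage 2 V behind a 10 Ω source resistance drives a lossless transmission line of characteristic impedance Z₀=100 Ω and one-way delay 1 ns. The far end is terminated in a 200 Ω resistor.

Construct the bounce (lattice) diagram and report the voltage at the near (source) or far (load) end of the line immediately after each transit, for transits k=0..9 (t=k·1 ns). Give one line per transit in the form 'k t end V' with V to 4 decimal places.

0 0 source 1.8182
1 1 load 2.4242
2 2 source 1.9284
3 3 load 1.7631
4 4 source 1.8983
5 5 load 1.9434
6 6 source 1.9065
7 7 load 1.8942
8 8 source 1.9043
9 9 load 1.9076

Γ_L=0.333333, Γ_S=-0.818182; launch V₁=2·100/110=1.818182
k=0 src: V=1.8182
k=1 load: inc=1.818182, refl=1.818182·0.333333=0.6061; V=0.000000+1.818182+0.606061=2.4242
k=2 src: inc=0.606061, refl=0.606061·-0.818182=-0.4959; V=1.818182+0.606061+-0.495868=1.9284
k=3 load: inc=-0.495868, refl=-0.495868·0.333333=-0.1653; V=2.424242+-0.495868+-0.165289=1.7631
k=4 src: inc=-0.165289, refl=-0.165289·-0.818182=0.1352; V=1.928375+-0.165289+0.135237=1.8983
k=5 load: inc=0.135237, refl=0.135237·0.333333=0.0451; V=1.763085+0.135237+0.045079=1.9434
k=6 src: inc=0.045079, refl=0.045079·-0.818182=-0.0369; V=1.898322+0.045079+-0.036883=1.9065
k=7 load: inc=-0.036883, refl=-0.036883·0.333333=-0.0123; V=1.943401+-0.036883+-0.012294=1.8942
k=8 src: inc=-0.012294, refl=-0.012294·-0.818182=0.0101; V=1.906518+-0.012294+0.010059=1.9043
k=9 load: inc=0.010059, refl=0.010059·0.333333=0.0034; V=1.894224+0.010059+0.003353=1.9076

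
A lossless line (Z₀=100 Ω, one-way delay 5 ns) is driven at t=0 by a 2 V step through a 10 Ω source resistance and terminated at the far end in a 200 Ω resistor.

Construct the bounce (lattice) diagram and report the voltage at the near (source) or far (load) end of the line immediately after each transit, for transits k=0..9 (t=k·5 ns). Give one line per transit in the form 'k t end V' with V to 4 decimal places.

0 0 source 1.8182
1 5 load 2.4242
2 10 source 1.9284
3 15 load 1.7631
4 20 source 1.8983
5 25 load 1.9434
6 30 source 1.9065
7 35 load 1.8942
8 40 source 1.9043
9 45 load 1.9076

Γ_L=0.333333, Γ_S=-0.818182; launch V₁=2·100/110=1.818182
k=0 src: V=1.8182
k=1 load: inc=1.818182, refl=1.818182·0.333333=0.6061; V=0.000000+1.818182+0.606061=2.4242
k=2 src: inc=0.606061, refl=0.606061·-0.818182=-0.4959; V=1.818182+0.606061+-0.495868=1.9284
k=3 load: inc=-0.495868, refl=-0.495868·0.333333=-0.1653; V=2.424242+-0.495868+-0.165289=1.7631
k=4 src: inc=-0.165289, refl=-0.165289·-0.818182=0.1352; V=1.928375+-0.165289+0.135237=1.8983
k=5 load: inc=0.135237, refl=0.135237·0.333333=0.0451; V=1.763085+0.135237+0.045079=1.9434
k=6 src: inc=0.045079, refl=0.045079·-0.818182=-0.0369; V=1.898322+0.045079+-0.036883=1.9065
k=7 load: inc=-0.036883, refl=-0.036883·0.333333=-0.0123; V=1.943401+-0.036883+-0.012294=1.8942
k=8 src: inc=-0.012294, refl=-0.012294·-0.818182=0.0101; V=1.906518+-0.012294+0.010059=1.9043
k=9 load: inc=0.010059, refl=0.010059·0.333333=0.0034; V=1.894224+0.010059+0.003353=1.9076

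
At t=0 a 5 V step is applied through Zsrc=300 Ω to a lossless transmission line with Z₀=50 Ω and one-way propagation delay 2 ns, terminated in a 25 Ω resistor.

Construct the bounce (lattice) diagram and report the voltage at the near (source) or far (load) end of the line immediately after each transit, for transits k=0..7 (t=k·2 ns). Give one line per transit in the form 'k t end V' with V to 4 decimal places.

Γ_L=-0.333333, Γ_S=0.714286; launch V₁=5·50/350=0.714286
k=0 src: V=0.7143
k=1 load: inc=0.714286, refl=0.714286·-0.333333=-0.2381; V=0.000000+0.714286+-0.238095=0.4762
k=2 src: inc=-0.238095, refl=-0.238095·0.714286=-0.1701; V=0.714286+-0.238095+-0.170068=0.3061
k=3 load: inc=-0.170068, refl=-0.170068·-0.333333=0.0567; V=0.476190+-0.170068+0.056689=0.3628
k=4 src: inc=0.056689, refl=0.056689·0.714286=0.0405; V=0.306122+0.056689+0.040492=0.4033
k=5 load: inc=0.040492, refl=0.040492·-0.333333=-0.0135; V=0.362812+0.040492+-0.013497=0.3898
k=6 src: inc=-0.013497, refl=-0.013497·0.714286=-0.0096; V=0.403304+-0.013497+-0.009641=0.3802
k=7 load: inc=-0.009641, refl=-0.009641·-0.333333=0.0032; V=0.389807+-0.009641+0.003214=0.3834

0 0 source 0.7143
1 2 load 0.4762
2 4 source 0.3061
3 6 load 0.3628
4 8 source 0.4033
5 10 load 0.3898
6 12 source 0.3802
7 14 load 0.3834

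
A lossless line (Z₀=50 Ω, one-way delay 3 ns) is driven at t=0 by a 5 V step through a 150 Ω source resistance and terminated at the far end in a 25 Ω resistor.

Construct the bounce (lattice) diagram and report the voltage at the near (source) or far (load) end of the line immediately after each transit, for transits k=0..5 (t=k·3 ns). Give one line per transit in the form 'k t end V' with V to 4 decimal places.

0 0 source 1.2500
1 3 load 0.8333
2 6 source 0.6250
3 9 load 0.6944
4 12 source 0.7292
5 15 load 0.7176

Γ_L=-0.333333, Γ_S=0.500000; launch V₁=5·50/200=1.250000
k=0 src: V=1.2500
k=1 load: inc=1.250000, refl=1.250000·-0.333333=-0.4167; V=0.000000+1.250000+-0.416667=0.8333
k=2 src: inc=-0.416667, refl=-0.416667·0.500000=-0.2083; V=1.250000+-0.416667+-0.208333=0.6250
k=3 load: inc=-0.208333, refl=-0.208333·-0.333333=0.0694; V=0.833333+-0.208333+0.069444=0.6944
k=4 src: inc=0.069444, refl=0.069444·0.500000=0.0347; V=0.625000+0.069444+0.034722=0.7292
k=5 load: inc=0.034722, refl=0.034722·-0.333333=-0.0116; V=0.694444+0.034722+-0.011574=0.7176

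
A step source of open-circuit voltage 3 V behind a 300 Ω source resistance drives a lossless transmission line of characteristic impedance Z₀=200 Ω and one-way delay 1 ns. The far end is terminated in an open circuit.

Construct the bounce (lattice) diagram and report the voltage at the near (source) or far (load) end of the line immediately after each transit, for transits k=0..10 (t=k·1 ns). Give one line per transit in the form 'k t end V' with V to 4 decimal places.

0 0 source 1.2000
1 1 load 2.4000
2 2 source 2.6400
3 3 load 2.8800
4 4 source 2.9280
5 5 load 2.9760
6 6 source 2.9856
7 7 load 2.9952
8 8 source 2.9971
9 9 load 2.9990
10 10 source 2.9994

Γ_L=1.000000, Γ_S=0.200000; launch V₁=3·200/500=1.200000
k=0 src: V=1.2000
k=1 load: inc=1.200000, refl=1.200000·1.000000=1.2000; V=0.000000+1.200000+1.200000=2.4000
k=2 src: inc=1.200000, refl=1.200000·0.200000=0.2400; V=1.200000+1.200000+0.240000=2.6400
k=3 load: inc=0.240000, refl=0.240000·1.000000=0.2400; V=2.400000+0.240000+0.240000=2.8800
k=4 src: inc=0.240000, refl=0.240000·0.200000=0.0480; V=2.640000+0.240000+0.048000=2.9280
k=5 load: inc=0.048000, refl=0.048000·1.000000=0.0480; V=2.880000+0.048000+0.048000=2.9760
k=6 src: inc=0.048000, refl=0.048000·0.200000=0.0096; V=2.928000+0.048000+0.009600=2.9856
k=7 load: inc=0.009600, refl=0.009600·1.000000=0.0096; V=2.976000+0.009600+0.009600=2.9952
k=8 src: inc=0.009600, refl=0.009600·0.200000=0.0019; V=2.985600+0.009600+0.001920=2.9971
k=9 load: inc=0.001920, refl=0.001920·1.000000=0.0019; V=2.995200+0.001920+0.001920=2.9990
k=10 src: inc=0.001920, refl=0.001920·0.200000=0.0004; V=2.997120+0.001920+0.000384=2.9994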